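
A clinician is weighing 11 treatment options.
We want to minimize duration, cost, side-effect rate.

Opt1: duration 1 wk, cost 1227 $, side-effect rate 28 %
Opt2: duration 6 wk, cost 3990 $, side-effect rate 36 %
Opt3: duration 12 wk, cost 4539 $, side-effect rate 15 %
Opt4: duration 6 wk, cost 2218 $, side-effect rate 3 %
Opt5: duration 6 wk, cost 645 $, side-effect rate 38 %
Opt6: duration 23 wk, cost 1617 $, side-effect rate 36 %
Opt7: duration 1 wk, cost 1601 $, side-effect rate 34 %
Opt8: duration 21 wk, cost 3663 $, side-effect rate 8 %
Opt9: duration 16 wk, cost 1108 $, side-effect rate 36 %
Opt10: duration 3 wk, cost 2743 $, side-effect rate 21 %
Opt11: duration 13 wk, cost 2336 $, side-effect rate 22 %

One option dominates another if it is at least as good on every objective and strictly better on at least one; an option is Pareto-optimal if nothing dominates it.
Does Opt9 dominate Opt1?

No

Opt9 vs Opt1: Opt9 is worse on duration (16 vs 1), so it does not dominate Opt1.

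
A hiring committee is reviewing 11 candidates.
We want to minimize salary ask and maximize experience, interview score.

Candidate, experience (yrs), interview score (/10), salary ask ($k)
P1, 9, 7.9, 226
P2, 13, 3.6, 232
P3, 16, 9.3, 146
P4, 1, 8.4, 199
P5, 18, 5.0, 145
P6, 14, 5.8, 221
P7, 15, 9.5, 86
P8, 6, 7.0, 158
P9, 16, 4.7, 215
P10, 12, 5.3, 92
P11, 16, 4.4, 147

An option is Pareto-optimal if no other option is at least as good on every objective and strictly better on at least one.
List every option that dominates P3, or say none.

P1: worse on experience (9 vs 16).
P2: worse on experience (13 vs 16).
P4: worse on experience (1 vs 16).
P5: worse on interview score (5.0 vs 9.3).
P6: worse on experience (14 vs 16).
P7: worse on experience (15 vs 16).
P8: worse on experience (6 vs 16).
P9: worse on interview score (4.7 vs 9.3).
P10: worse on experience (12 vs 16).
P11: worse on interview score (4.4 vs 9.3).
No option dominates P3.

none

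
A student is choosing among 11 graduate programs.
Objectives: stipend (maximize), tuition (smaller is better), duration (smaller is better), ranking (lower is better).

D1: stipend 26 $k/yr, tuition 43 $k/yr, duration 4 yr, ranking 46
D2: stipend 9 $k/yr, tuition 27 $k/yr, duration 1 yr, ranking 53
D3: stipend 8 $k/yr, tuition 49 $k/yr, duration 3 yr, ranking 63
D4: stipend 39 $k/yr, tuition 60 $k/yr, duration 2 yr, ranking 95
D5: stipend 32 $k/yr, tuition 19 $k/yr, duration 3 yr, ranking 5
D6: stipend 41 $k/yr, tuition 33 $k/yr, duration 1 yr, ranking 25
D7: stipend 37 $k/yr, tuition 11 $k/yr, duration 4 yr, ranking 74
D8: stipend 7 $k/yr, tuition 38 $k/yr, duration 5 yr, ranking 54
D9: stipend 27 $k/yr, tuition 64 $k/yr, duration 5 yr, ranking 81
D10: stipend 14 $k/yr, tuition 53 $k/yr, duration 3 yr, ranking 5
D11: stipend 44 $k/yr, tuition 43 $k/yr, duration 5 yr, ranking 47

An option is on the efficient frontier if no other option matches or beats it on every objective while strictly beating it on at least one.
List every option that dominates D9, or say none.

D5: stipend 32≥27, tuition 19≤64, duration 3≤5, ranking 5≤81 — dominates D9.
D6: stipend 41≥27, tuition 33≤64, duration 1≤5, ranking 25≤81 — dominates D9.
D7: stipend 37≥27, tuition 11≤64, duration 4≤5, ranking 74≤81 — dominates D9.
D11: stipend 44≥27, tuition 43≤64, duration 5≤5, ranking 47≤81 — dominates D9.
Others (D1, D2, D3, D4, D8, D10) are each worse than D9 on at least one objective.

D5, D6, D7, D11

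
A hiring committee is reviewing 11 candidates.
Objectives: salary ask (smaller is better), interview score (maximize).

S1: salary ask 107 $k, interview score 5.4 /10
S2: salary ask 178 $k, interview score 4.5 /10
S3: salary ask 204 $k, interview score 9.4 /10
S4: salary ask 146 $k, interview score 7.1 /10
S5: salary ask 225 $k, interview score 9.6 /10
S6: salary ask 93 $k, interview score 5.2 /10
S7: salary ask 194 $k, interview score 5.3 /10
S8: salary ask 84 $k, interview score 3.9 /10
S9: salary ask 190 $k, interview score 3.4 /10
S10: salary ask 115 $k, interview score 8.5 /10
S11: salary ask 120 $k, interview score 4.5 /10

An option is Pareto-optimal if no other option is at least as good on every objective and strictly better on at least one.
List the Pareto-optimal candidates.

S1, S3, S5, S6, S8, S10

S1: not dominated.
S2: dominated by S1 (salary ask 107≤178, interview score 5.4≥4.5).
S3: not dominated.
S4: dominated by S10 (salary ask 115≤146, interview score 8.5≥7.1).
S5: not dominated (best interview score).
S6: not dominated.
S7: dominated by S1 (salary ask 107≤194, interview score 5.4≥5.3).
S8: not dominated (best salary ask).
S9: dominated by S1 (salary ask 107≤190, interview score 5.4≥3.4).
S10: not dominated.
S11: dominated by S1 (salary ask 107≤120, interview score 5.4≥4.5).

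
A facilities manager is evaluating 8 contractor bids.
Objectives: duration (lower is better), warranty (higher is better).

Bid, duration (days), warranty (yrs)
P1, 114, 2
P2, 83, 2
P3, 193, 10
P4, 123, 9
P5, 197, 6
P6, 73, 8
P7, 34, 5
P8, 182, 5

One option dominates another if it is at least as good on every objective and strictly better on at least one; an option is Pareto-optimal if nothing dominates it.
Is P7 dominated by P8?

No

P8 vs P7: P8 is worse on duration (182 vs 34), so it does not dominate P7.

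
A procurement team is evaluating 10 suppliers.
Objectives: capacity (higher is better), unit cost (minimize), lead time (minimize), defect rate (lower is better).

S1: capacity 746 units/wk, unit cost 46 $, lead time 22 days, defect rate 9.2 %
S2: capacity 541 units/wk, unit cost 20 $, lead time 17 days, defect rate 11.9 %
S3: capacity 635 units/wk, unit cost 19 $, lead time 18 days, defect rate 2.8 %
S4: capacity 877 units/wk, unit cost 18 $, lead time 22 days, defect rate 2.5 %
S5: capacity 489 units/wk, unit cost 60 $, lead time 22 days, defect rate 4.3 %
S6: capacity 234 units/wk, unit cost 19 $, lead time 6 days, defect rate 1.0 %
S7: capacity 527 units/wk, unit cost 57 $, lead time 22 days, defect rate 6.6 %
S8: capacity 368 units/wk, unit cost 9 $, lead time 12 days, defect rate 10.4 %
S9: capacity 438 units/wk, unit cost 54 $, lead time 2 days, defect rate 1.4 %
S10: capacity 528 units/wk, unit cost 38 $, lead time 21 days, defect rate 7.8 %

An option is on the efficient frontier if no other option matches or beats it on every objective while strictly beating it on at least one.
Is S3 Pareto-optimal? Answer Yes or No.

Yes

S1: worse on unit cost (46 vs 19).
S2: worse on capacity (541 vs 635).
S4: worse on lead time (22 vs 18).
S5: worse on capacity (489 vs 635).
S6: worse on capacity (234 vs 635).
S7: worse on capacity (527 vs 635).
S8: worse on capacity (368 vs 635).
S9: worse on capacity (438 vs 635).
S10: worse on capacity (528 vs 635).
No option is at least as good as S3 on every objective and strictly better on one.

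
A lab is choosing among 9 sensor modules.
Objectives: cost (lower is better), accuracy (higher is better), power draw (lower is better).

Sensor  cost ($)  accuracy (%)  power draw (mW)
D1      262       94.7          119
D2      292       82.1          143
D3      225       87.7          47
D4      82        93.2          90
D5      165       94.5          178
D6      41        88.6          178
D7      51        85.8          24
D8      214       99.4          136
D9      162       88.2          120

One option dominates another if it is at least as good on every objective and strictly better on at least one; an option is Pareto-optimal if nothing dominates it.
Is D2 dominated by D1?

D1 vs D2: cost 262≤292, accuracy 94.7≥82.1, power draw 119≤143 — D1 is at least as good on every objective with at least one strict improvement.

Yes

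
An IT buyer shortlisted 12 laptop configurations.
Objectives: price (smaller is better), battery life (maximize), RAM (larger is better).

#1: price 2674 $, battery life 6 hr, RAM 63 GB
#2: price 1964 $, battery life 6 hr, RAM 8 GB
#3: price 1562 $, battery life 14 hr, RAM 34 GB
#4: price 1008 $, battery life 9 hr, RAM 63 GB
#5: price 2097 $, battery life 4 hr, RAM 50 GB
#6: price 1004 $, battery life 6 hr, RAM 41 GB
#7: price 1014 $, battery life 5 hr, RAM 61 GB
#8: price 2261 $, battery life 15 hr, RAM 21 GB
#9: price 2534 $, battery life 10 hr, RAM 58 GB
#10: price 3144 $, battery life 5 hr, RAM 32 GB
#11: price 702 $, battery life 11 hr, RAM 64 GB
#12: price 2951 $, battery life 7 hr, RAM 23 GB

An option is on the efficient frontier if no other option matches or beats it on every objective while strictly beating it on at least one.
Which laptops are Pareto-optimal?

#3, #8, #11

#1: dominated by #4 (price 1008≤2674, battery life 9≥6, RAM 63≥63).
#2: dominated by #3 (price 1562≤1964, battery life 14≥6, RAM 34≥8).
#3: not dominated.
#4: dominated by #11 (price 702≤1008, battery life 11≥9, RAM 64≥63).
#5: dominated by #4 (price 1008≤2097, battery life 9≥4, RAM 63≥50).
#6: dominated by #11 (price 702≤1004, battery life 11≥6, RAM 64≥41).
#7: dominated by #4 (price 1008≤1014, battery life 9≥5, RAM 63≥61).
#8: not dominated (best battery life).
#9: dominated by #11 (price 702≤2534, battery life 11≥10, RAM 64≥58).
#10: dominated by #1 (price 2674≤3144, battery life 6≥5, RAM 63≥32).
#11: not dominated (best price).
#12: dominated by #3 (price 1562≤2951, battery life 14≥7, RAM 34≥23).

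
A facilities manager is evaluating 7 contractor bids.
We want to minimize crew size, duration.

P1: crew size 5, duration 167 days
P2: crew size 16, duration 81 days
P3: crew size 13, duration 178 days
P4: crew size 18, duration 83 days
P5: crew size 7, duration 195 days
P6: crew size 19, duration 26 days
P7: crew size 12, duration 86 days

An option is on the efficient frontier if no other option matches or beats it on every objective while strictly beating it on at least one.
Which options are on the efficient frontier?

P1, P2, P6, P7

P1: not dominated (best crew size).
P2: not dominated.
P3: dominated by P1 (crew size 5≤13, duration 167≤178).
P4: dominated by P2 (crew size 16≤18, duration 81≤83).
P5: dominated by P1 (crew size 5≤7, duration 167≤195).
P6: not dominated (best duration).
P7: not dominated.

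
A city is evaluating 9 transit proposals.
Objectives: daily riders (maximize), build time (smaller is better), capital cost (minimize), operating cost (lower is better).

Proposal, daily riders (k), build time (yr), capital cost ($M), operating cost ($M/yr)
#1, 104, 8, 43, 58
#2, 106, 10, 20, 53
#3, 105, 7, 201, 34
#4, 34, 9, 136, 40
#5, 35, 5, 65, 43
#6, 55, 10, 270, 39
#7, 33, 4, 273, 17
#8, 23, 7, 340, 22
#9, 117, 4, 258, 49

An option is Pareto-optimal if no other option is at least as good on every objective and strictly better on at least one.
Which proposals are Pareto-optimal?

#1: not dominated.
#2: not dominated (best capital cost).
#3: not dominated.
#4: not dominated.
#5: not dominated.
#6: dominated by #3 (daily riders 105≥55, build time 7≤10, capital cost 201≤270, operating cost 34≤39).
#7: not dominated (best operating cost).
#8: dominated by #7 (daily riders 33≥23, build time 4≤7, capital cost 273≤340, operating cost 17≤22).
#9: not dominated (best daily riders).

#1, #2, #3, #4, #5, #7, #9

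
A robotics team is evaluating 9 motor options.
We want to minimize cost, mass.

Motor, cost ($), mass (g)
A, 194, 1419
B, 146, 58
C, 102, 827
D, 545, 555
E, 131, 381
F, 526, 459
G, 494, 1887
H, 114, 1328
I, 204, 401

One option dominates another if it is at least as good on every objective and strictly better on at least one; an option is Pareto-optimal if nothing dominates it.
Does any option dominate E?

A: worse on cost (194 vs 131).
B: worse on cost (146 vs 131).
C: worse on mass (827 vs 381).
D: worse on cost (545 vs 131).
F: worse on cost (526 vs 131).
G: worse on cost (494 vs 131).
H: worse on mass (1328 vs 381).
I: worse on cost (204 vs 131).
No option is at least as good as E on every objective and strictly better on one.

No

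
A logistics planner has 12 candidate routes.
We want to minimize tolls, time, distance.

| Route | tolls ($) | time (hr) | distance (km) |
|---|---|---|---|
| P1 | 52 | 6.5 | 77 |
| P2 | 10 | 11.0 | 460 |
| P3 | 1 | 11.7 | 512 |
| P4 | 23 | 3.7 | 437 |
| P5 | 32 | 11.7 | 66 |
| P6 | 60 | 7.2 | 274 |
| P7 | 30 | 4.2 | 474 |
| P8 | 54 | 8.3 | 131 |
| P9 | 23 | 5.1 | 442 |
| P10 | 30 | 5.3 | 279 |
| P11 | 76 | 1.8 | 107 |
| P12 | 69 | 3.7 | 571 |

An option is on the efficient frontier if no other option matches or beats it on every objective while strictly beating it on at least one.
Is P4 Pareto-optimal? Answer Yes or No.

P1: worse on tolls (52 vs 23).
P2: worse on time (11.0 vs 3.7).
P3: worse on time (11.7 vs 3.7).
P5: worse on tolls (32 vs 23).
P6: worse on tolls (60 vs 23).
P7: worse on tolls (30 vs 23).
P8: worse on tolls (54 vs 23).
P9: worse on time (5.1 vs 3.7).
P10: worse on tolls (30 vs 23).
P11: worse on tolls (76 vs 23).
P12: worse on tolls (69 vs 23).
No option is at least as good as P4 on every objective and strictly better on one.

Yes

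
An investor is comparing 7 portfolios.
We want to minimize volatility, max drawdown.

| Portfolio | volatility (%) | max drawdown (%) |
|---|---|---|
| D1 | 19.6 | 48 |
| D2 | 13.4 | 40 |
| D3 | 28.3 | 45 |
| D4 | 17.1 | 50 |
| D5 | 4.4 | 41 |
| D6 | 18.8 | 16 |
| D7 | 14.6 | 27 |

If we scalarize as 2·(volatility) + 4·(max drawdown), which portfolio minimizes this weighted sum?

D1: 2·19.6 + 4·48 = 231.2
D2: 2·13.4 + 4·40 = 186.8
D3: 2·28.3 + 4·45 = 236.6
D4: 2·17.1 + 4·50 = 234.2
D5: 2·4.4 + 4·41 = 172.8
D6: 2·18.8 + 4·16 = 101.6
D7: 2·14.6 + 4·27 = 137.2
Lowest: D6 at 101.6.

D6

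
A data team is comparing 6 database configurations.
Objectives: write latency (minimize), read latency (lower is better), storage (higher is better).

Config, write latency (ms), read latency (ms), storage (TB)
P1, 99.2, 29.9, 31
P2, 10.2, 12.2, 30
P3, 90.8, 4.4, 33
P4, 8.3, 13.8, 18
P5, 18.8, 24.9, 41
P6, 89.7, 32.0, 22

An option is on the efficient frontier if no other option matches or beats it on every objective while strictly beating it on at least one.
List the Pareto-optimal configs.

P2, P3, P4, P5

P1: dominated by P3 (write latency 90.8≤99.2, read latency 4.4≤29.9, storage 33≥31).
P2: not dominated.
P3: not dominated (best read latency).
P4: not dominated (best write latency).
P5: not dominated (best storage).
P6: dominated by P2 (write latency 10.2≤89.7, read latency 12.2≤32.0, storage 30≥22).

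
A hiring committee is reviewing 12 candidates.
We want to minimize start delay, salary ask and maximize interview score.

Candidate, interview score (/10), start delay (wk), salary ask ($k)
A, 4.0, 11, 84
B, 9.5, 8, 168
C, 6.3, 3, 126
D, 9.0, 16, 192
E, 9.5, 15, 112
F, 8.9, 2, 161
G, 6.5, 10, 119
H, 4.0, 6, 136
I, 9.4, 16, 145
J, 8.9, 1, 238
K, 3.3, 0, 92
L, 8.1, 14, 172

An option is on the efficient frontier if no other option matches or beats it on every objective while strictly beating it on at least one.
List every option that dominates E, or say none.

none

A: worse on interview score (4.0 vs 9.5).
B: worse on salary ask (168 vs 112).
C: worse on interview score (6.3 vs 9.5).
D: worse on interview score (9.0 vs 9.5).
F: worse on interview score (8.9 vs 9.5).
G: worse on interview score (6.5 vs 9.5).
H: worse on interview score (4.0 vs 9.5).
I: worse on interview score (9.4 vs 9.5).
J: worse on interview score (8.9 vs 9.5).
K: worse on interview score (3.3 vs 9.5).
L: worse on interview score (8.1 vs 9.5).
No option dominates E.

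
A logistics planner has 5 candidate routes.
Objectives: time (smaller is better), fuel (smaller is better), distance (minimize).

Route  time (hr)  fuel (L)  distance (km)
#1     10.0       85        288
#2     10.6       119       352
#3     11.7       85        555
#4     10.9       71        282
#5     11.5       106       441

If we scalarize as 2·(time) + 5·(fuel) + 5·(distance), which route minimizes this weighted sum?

#1: 2·10.0 + 5·85 + 5·288 = 1885.0
#2: 2·10.6 + 5·119 + 5·352 = 2376.2
#3: 2·11.7 + 5·85 + 5·555 = 3223.4
#4: 2·10.9 + 5·71 + 5·282 = 1786.8
#5: 2·11.5 + 5·106 + 5·441 = 2758.0
Lowest: #4 at 1786.8.

#4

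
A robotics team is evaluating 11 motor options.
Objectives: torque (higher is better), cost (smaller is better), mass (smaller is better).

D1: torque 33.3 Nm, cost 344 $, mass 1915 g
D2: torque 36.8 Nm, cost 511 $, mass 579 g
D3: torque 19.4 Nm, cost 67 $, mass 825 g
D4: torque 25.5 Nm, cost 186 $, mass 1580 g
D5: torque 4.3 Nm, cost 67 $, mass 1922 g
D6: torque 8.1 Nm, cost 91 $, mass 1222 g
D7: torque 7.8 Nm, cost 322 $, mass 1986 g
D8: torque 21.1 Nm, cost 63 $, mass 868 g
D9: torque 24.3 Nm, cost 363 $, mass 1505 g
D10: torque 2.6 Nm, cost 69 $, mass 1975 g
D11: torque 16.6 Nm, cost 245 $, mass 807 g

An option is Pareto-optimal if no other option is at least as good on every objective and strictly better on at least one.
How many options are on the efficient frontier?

D1: not dominated.
D2: not dominated (best torque).
D3: not dominated.
D4: not dominated.
D5: dominated by D3 (torque 19.4≥4.3, cost 67≤67, mass 825≤1922).
D6: dominated by D3 (torque 19.4≥8.1, cost 67≤91, mass 825≤1222).
D7: dominated by D3 (torque 19.4≥7.8, cost 67≤322, mass 825≤1986).
D8: not dominated (best cost).
D9: not dominated.
D10: dominated by D3 (torque 19.4≥2.6, cost 67≤69, mass 825≤1975).
D11: not dominated.
Pareto-optimal: D1, D2, D3, D4, D8, D9, D11 → 7.

7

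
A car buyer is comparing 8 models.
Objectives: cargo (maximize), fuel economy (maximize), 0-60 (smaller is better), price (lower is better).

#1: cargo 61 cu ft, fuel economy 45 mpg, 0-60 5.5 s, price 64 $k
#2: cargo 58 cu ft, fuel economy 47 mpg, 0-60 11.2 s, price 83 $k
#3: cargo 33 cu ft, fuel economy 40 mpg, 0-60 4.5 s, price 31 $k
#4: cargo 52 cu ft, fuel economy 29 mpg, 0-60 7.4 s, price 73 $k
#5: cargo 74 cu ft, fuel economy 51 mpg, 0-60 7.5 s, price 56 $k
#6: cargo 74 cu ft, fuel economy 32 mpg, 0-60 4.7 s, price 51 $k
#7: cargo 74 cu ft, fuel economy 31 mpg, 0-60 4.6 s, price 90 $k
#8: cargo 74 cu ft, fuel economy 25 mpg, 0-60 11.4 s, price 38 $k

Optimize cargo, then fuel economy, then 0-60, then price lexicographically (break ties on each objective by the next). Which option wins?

First maximize cargo: best is 74, kept {#5, #6, #7, #8}.
Then maximize fuel economy: best is 51, kept {#5}.

#5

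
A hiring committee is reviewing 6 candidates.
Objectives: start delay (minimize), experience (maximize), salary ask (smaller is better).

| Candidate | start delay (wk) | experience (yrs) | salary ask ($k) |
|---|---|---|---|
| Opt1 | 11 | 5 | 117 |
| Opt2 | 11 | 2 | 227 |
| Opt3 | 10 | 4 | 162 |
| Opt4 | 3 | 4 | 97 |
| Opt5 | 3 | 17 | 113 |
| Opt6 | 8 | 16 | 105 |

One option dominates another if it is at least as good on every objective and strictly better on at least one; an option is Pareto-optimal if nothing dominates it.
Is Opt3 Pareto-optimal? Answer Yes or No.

No

Opt4 vs Opt3: start delay 3≤10, experience 4≥4, salary ask 97≤162 — Opt4 is at least as good on every objective and strictly better on at least one, so Opt4 dominates Opt3.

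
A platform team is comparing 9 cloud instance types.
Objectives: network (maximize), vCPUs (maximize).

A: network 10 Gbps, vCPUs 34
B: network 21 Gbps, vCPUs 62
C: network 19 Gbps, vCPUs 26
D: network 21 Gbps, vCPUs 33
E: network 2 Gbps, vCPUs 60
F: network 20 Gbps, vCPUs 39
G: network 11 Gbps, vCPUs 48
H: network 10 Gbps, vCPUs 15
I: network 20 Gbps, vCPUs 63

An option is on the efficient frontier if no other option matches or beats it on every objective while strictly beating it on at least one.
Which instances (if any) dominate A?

B, F, G, I

B: network 21≥10, vCPUs 62≥34 — dominates A.
F: network 20≥10, vCPUs 39≥34 — dominates A.
G: network 11≥10, vCPUs 48≥34 — dominates A.
I: network 20≥10, vCPUs 63≥34 — dominates A.
Others (C, D, E, H) are each worse than A on at least one objective.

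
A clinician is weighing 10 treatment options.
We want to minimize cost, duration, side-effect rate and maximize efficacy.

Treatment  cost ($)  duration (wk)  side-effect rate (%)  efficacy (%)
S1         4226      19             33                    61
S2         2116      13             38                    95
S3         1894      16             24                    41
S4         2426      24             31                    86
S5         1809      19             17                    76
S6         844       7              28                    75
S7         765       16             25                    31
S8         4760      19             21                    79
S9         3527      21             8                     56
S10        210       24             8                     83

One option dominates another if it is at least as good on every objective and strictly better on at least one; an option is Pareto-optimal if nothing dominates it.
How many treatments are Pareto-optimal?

S1: dominated by S5 (cost 1809≤4226, duration 19≤19, side-effect rate 17≤33, efficacy 76≥61).
S2: not dominated (best efficacy).
S3: not dominated.
S4: not dominated.
S5: not dominated.
S6: not dominated (best duration).
S7: not dominated.
S8: not dominated.
S9: not dominated.
S10: not dominated (best cost).
Pareto-optimal: S2, S3, S4, S5, S6, S7, S8, S9, S10 → 9.

9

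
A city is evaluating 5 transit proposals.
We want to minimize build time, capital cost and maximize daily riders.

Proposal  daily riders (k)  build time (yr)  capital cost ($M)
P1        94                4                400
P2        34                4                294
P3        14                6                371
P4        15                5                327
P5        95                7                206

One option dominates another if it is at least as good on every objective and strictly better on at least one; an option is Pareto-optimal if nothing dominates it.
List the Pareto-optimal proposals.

P1: not dominated.
P2: not dominated.
P3: dominated by P2 (daily riders 34≥14, build time 4≤6, capital cost 294≤371).
P4: dominated by P2 (daily riders 34≥15, build time 4≤5, capital cost 294≤327).
P5: not dominated (best daily riders).

P1, P2, P5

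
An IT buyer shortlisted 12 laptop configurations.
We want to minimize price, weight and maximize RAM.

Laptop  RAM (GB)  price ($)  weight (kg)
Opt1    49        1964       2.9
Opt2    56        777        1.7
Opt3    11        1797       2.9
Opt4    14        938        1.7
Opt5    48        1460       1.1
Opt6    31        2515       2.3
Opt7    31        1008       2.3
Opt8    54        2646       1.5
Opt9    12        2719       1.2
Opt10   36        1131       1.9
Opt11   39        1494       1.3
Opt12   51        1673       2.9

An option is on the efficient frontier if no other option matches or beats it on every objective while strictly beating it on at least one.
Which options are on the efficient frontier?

Opt2, Opt5, Opt8

Opt1: dominated by Opt2 (RAM 56≥49, price 777≤1964, weight 1.7≤2.9).
Opt2: not dominated (best RAM).
Opt3: dominated by Opt2 (RAM 56≥11, price 777≤1797, weight 1.7≤2.9).
Opt4: dominated by Opt2 (RAM 56≥14, price 777≤938, weight 1.7≤1.7).
Opt5: not dominated (best weight).
Opt6: dominated by Opt2 (RAM 56≥31, price 777≤2515, weight 1.7≤2.3).
Opt7: dominated by Opt2 (RAM 56≥31, price 777≤1008, weight 1.7≤2.3).
Opt8: not dominated.
Opt9: dominated by Opt5 (RAM 48≥12, price 1460≤2719, weight 1.1≤1.2).
Opt10: dominated by Opt2 (RAM 56≥36, price 777≤1131, weight 1.7≤1.9).
Opt11: dominated by Opt5 (RAM 48≥39, price 1460≤1494, weight 1.1≤1.3).
Opt12: dominated by Opt2 (RAM 56≥51, price 777≤1673, weight 1.7≤2.9).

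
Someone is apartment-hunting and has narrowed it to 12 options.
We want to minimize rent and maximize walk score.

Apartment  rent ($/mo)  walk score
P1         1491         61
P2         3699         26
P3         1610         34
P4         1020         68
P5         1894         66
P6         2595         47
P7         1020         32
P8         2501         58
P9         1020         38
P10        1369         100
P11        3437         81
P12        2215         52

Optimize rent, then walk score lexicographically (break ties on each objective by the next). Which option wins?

P4

First minimize rent: best is 1020, kept {P4, P7, P9}.
Then maximize walk score: best is 68, kept {P4}.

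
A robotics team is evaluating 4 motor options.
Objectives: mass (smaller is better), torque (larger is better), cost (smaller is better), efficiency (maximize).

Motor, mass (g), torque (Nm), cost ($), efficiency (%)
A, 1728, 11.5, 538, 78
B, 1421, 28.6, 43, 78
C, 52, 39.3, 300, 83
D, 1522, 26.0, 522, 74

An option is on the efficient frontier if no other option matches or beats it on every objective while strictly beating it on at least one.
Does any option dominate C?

No

A: worse on mass (1728 vs 52).
B: worse on mass (1421 vs 52).
D: worse on mass (1522 vs 52).
No option is at least as good as C on every objective and strictly better on one.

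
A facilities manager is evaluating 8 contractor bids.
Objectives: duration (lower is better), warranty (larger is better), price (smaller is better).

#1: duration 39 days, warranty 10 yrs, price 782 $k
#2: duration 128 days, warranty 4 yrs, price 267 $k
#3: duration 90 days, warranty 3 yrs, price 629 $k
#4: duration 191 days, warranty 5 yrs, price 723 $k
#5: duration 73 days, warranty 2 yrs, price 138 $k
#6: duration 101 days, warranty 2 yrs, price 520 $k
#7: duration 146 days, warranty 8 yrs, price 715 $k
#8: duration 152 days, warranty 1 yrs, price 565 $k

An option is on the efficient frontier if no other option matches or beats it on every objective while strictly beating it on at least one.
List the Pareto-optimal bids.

#1, #2, #3, #5, #7

#1: not dominated (best duration).
#2: not dominated.
#3: not dominated.
#4: dominated by #7 (duration 146≤191, warranty 8≥5, price 715≤723).
#5: not dominated (best price).
#6: dominated by #5 (duration 73≤101, warranty 2≥2, price 138≤520).
#7: not dominated.
#8: dominated by #2 (duration 128≤152, warranty 4≥1, price 267≤565).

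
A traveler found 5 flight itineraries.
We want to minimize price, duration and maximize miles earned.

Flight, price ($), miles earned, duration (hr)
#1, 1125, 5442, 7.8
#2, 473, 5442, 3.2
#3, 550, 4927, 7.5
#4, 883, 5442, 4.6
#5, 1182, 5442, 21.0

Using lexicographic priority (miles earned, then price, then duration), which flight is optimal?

#2

First maximize miles earned: best is 5442, kept {#1, #2, #4, #5}.
Then minimize price: best is 473, kept {#2}.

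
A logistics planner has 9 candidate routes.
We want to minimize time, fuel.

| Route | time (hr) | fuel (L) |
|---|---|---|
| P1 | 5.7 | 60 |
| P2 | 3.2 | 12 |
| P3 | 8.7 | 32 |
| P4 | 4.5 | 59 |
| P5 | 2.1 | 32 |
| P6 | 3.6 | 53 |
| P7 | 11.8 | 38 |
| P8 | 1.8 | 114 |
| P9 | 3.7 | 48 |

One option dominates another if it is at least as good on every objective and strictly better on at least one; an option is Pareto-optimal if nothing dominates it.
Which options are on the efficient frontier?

P1: dominated by P2 (time 3.2≤5.7, fuel 12≤60).
P2: not dominated (best fuel).
P3: dominated by P2 (time 3.2≤8.7, fuel 12≤32).
P4: dominated by P2 (time 3.2≤4.5, fuel 12≤59).
P5: not dominated.
P6: dominated by P2 (time 3.2≤3.6, fuel 12≤53).
P7: dominated by P2 (time 3.2≤11.8, fuel 12≤38).
P8: not dominated (best time).
P9: dominated by P2 (time 3.2≤3.7, fuel 12≤48).

P2, P5, P8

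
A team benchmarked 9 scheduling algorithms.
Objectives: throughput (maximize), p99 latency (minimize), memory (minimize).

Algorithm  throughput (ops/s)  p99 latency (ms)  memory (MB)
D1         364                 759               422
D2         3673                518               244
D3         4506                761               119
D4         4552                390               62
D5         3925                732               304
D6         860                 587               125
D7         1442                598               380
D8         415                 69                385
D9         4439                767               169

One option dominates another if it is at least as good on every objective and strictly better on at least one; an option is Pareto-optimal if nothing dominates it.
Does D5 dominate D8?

No

D5 vs D8: D5 is worse on p99 latency (732 vs 69), so it does not dominate D8.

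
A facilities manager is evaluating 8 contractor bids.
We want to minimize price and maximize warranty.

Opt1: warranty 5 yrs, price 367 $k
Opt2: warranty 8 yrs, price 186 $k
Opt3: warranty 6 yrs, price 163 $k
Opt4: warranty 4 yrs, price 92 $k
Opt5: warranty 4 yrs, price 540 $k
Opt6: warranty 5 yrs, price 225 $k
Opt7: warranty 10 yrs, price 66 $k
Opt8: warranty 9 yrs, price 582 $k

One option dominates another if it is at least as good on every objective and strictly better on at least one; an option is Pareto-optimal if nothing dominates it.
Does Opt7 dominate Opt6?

Opt7 vs Opt6: warranty 10≥5, price 66≤225 — Opt7 is at least as good on every objective with at least one strict improvement.

Yes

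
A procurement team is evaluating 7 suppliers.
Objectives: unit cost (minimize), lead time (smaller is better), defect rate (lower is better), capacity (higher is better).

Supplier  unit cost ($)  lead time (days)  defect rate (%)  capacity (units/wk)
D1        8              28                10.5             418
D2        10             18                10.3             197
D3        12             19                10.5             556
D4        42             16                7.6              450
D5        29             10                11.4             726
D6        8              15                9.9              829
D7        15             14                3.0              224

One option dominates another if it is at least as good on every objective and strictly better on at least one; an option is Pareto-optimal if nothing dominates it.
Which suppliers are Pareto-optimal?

D1: dominated by D6 (unit cost 8≤8, lead time 15≤28, defect rate 9.9≤10.5, capacity 829≥418).
D2: dominated by D6 (unit cost 8≤10, lead time 15≤18, defect rate 9.9≤10.3, capacity 829≥197).
D3: dominated by D6 (unit cost 8≤12, lead time 15≤19, defect rate 9.9≤10.5, capacity 829≥556).
D4: not dominated.
D5: not dominated (best lead time).
D6: not dominated (best capacity).
D7: not dominated (best defect rate).

D4, D5, D6, D7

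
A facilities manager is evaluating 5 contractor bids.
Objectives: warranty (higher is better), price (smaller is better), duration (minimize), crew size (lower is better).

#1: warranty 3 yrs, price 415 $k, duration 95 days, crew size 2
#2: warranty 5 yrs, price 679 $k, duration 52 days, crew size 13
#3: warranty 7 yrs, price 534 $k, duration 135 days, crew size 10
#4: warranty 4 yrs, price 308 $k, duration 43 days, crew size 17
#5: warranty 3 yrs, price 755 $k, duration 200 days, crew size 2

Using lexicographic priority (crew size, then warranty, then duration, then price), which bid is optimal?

First minimize crew size: best is 2, kept {#1, #5}.
Then maximize warranty: best is 3, kept {#1, #5}.
Then minimize duration: best is 95, kept {#1}.

#1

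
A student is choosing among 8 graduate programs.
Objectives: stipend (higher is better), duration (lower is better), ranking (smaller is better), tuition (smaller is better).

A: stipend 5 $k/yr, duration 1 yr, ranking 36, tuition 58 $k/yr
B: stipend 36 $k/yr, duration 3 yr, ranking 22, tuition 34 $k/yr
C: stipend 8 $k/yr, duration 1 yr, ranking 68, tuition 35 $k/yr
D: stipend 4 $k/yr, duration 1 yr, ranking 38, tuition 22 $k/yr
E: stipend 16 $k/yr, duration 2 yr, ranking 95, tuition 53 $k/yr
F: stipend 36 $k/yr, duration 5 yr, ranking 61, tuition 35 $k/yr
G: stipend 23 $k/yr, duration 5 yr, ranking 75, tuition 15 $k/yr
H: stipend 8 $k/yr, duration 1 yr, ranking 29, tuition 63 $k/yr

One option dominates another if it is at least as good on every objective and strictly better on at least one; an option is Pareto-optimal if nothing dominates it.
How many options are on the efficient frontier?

A: not dominated.
B: not dominated (best ranking).
C: not dominated.
D: not dominated.
E: not dominated.
F: dominated by B (stipend 36≥36, duration 3≤5, ranking 22≤61, tuition 34≤35).
G: not dominated (best tuition).
H: not dominated.
Pareto-optimal: A, B, C, D, E, G, H → 7.

7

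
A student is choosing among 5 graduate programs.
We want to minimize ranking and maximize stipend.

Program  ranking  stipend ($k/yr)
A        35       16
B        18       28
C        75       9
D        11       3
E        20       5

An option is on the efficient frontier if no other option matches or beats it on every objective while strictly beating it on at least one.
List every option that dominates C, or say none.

A, B

A: ranking 35≤75, stipend 16≥9 — dominates C.
B: ranking 18≤75, stipend 28≥9 — dominates C.
Others (D, E) are each worse than C on at least one objective.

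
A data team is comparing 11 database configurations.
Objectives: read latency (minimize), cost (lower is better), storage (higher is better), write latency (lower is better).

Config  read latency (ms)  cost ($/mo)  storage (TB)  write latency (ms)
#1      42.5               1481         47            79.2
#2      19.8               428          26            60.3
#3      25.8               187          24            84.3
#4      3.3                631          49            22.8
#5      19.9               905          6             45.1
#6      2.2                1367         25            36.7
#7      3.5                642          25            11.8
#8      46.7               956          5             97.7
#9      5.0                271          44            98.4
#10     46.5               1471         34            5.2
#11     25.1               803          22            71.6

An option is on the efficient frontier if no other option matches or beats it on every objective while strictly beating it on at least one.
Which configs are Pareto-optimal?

#2, #3, #4, #6, #7, #9, #10

#1: dominated by #4 (read latency 3.3≤42.5, cost 631≤1481, storage 49≥47, write latency 22.8≤79.2).
#2: not dominated.
#3: not dominated (best cost).
#4: not dominated (best storage).
#5: dominated by #4 (read latency 3.3≤19.9, cost 631≤905, storage 49≥6, write latency 22.8≤45.1).
#6: not dominated (best read latency).
#7: not dominated.
#8: dominated by #2 (read latency 19.8≤46.7, cost 428≤956, storage 26≥5, write latency 60.3≤97.7).
#9: not dominated.
#10: not dominated (best write latency).
#11: dominated by #2 (read latency 19.8≤25.1, cost 428≤803, storage 26≥22, write latency 60.3≤71.6).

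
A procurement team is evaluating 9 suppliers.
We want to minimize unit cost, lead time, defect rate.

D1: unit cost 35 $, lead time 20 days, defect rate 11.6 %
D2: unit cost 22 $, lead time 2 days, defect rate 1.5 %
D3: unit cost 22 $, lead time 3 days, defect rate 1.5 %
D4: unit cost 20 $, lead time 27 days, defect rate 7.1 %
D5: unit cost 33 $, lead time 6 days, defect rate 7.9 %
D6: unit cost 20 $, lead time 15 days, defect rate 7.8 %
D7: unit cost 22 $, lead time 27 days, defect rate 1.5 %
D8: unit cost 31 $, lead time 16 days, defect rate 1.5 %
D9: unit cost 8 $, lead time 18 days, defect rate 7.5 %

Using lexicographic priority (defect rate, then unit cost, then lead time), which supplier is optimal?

D2

First minimize defect rate: best is 1.5, kept {D2, D3, D7, D8}.
Then minimize unit cost: best is 22, kept {D2, D3, D7}.
Then minimize lead time: best is 2, kept {D2}.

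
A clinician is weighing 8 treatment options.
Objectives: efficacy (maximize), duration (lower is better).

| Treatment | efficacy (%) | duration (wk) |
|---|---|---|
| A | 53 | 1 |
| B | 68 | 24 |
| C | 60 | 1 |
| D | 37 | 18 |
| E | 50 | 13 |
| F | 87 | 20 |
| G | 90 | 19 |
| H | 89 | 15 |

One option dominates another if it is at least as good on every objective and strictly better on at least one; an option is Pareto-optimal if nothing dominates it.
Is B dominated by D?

No

D vs B: D is worse on efficacy (37 vs 68), so it does not dominate B.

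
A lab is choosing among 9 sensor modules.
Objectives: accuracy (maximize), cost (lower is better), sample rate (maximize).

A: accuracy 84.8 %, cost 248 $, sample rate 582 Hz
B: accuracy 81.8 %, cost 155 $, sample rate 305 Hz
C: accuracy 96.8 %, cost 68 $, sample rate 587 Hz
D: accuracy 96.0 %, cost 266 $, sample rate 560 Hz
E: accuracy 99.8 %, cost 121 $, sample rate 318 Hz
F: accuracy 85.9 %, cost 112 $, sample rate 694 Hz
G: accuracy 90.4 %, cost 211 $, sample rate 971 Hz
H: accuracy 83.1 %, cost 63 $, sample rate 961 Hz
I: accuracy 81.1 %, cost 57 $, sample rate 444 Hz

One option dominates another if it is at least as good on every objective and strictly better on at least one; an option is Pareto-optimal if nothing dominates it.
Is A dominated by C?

C vs A: accuracy 96.8≥84.8, cost 68≤248, sample rate 587≥582 — C is at least as good on every objective with at least one strict improvement.

Yes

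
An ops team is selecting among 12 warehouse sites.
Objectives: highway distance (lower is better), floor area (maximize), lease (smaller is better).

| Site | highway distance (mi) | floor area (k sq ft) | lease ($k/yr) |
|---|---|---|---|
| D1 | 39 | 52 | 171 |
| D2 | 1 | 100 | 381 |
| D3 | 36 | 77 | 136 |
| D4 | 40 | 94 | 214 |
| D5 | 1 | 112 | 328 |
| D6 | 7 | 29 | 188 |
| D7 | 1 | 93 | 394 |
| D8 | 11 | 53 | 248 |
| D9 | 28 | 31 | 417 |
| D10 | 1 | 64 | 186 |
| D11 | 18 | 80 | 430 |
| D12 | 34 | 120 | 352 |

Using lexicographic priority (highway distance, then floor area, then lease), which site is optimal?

D5

First minimize highway distance: best is 1, kept {D2, D5, D7, D10}.
Then maximize floor area: best is 112, kept {D5}.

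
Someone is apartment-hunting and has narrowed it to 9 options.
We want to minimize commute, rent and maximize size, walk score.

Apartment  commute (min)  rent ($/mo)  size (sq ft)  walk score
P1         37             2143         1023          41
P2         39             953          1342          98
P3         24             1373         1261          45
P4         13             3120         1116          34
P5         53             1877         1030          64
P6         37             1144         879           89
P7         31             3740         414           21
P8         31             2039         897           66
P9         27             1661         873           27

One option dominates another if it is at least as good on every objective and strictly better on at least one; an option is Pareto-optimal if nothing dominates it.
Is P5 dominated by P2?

P2 vs P5: commute 39≤53, rent 953≤1877, size 1342≥1030, walk score 98≥64 — P2 is at least as good on every objective with at least one strict improvement.

Yes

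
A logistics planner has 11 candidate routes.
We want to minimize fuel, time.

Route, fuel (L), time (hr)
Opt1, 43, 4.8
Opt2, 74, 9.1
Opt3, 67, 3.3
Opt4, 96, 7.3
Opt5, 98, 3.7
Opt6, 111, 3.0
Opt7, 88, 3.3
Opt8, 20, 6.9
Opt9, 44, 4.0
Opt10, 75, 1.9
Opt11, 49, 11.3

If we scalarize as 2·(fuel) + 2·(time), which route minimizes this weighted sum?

Opt1: 2·43 + 2·4.8 = 95.6
Opt2: 2·74 + 2·9.1 = 166.2
Opt3: 2·67 + 2·3.3 = 140.6
Opt4: 2·96 + 2·7.3 = 206.6
Opt5: 2·98 + 2·3.7 = 203.4
Opt6: 2·111 + 2·3.0 = 228.0
Opt7: 2·88 + 2·3.3 = 182.6
Opt8: 2·20 + 2·6.9 = 53.8
Opt9: 2·44 + 2·4.0 = 96.0
Opt10: 2·75 + 2·1.9 = 153.8
Opt11: 2·49 + 2·11.3 = 120.6
Lowest: Opt8 at 53.8.

Opt8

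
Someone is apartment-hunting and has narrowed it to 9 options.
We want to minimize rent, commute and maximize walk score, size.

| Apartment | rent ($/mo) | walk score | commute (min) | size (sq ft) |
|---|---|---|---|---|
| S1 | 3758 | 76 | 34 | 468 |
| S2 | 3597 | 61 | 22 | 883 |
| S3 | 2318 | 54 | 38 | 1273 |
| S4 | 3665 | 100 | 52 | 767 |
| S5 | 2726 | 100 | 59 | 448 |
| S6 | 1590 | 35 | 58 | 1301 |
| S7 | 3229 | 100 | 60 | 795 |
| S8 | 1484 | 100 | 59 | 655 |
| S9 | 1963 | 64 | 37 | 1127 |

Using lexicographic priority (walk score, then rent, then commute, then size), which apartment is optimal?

First maximize walk score: best is 100, kept {S4, S5, S7, S8}.
Then minimize rent: best is 1484, kept {S8}.

S8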